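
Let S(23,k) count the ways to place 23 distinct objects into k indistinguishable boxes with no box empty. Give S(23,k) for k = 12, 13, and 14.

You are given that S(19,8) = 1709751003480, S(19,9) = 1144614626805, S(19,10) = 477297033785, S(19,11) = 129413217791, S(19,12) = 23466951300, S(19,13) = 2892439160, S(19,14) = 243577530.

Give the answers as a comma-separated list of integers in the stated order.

1672162773483930, 401282560341390, 68629175807115

i=20: T(20,9)=1709751003480+9·1144614626805=12011282644725 | T(20,10)=1144614626805+10·477297033785=5917584964655 | T(20,11)=477297033785+11·129413217791=1900842429486 | T(20,12)=129413217791+12·23466951300=411016633391 | T(20,13)=23466951300+13·2892439160=61068660380 | T(20,14)=2892439160+14·243577530=6302524580
i=21: T(21,10)=12011282644725+10·5917584964655=71187132291275 | T(21,11)=5917584964655+11·1900842429486=26826851689001 | T(21,12)=1900842429486+12·411016633391=6833042030178 | T(21,13)=411016633391+13·61068660380=1204909218331 | T(21,14)=61068660380+14·6302524580=149304004500
i=22: T(22,11)=71187132291275+11·26826851689001=366282500870286 | T(22,12)=26826851689001+12·6833042030178=108823356051137 | T(22,13)=6833042030178+13·1204909218331=22496861868481 | T(22,14)=1204909218331+14·149304004500=3295165281331
i=23: T(23,12)=366282500870286+12·108823356051137=1672162773483930 | T(23,13)=108823356051137+13·22496861868481=401282560341390 | T(23,14)=22496861868481+14·3295165281331=68629175807115
Read S(23,12) = 1672162773483930, S(23,13) = 401282560341390, S(23,14) = 68629175807115.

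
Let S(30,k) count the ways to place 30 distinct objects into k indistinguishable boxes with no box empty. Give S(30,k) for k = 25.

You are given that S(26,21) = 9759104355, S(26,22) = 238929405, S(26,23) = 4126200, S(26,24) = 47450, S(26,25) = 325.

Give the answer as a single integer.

49402080000

row 27: T[27][22]=22·238929405+9759104355=15015551265  T[27][23]=23·4126200+238929405=333832005  T[27][24]=24·47450+4126200=5265000  T[27][25]=25·325+47450=55575
row 28: T[28][23]=23·333832005+15015551265=22693687380  T[28][24]=24·5265000+333832005=460192005  T[28][25]=25·55575+5265000=6654375
row 29: T[29][24]=24·460192005+22693687380=33738295500  T[29][25]=25·6654375+460192005=626551380
row 30: T[30][25]=25·626551380+33738295500=49402080000
Read S(30,25) = 49402080000.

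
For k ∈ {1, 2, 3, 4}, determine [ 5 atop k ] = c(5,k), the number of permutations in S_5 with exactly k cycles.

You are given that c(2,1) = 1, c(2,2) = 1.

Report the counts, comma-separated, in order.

24, 50, 35, 10

r3: T_3,1=2×1+0=2; T_3,2=2×1+1=3; T_3,3=2×0+1=1
r4: T_4,1=3×2+0=6; T_4,2=3×3+2=11; T_4,3=3×1+3=6; T_4,4=3×0+1=1
r5: T_5,1=4×6+0=24; T_5,2=4×11+6=50; T_5,3=4×6+11=35; T_5,4=4×1+6=10
Read c(5,1) = 24, c(5,2) = 50, c(5,3) = 35, c(5,4) = 10.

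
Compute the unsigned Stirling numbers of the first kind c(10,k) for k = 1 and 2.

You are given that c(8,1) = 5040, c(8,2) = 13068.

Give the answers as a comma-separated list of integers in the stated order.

[9] T[9,1]:8*5040+0=40320 · T[9,2]:8*13068+5040=109584
[10] T[10,1]:9*40320+0=362880 · T[10,2]:9*109584+40320=1026576
Read c(10,1) = 362880, c(10,2) = 1026576.

362880, 1026576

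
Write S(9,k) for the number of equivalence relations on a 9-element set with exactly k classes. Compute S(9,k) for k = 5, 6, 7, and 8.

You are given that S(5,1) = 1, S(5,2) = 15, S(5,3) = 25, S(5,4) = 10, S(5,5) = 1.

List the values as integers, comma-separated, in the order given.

6951, 2646, 462, 36

i=6: T(6,2)=1+2·15=31 | T(6,3)=15+3·25=90 | T(6,4)=25+4·10=65 | T(6,5)=10+5·1=15 | T(6,6)=1+6·0=1
i=7: T(7,3)=31+3·90=301 | T(7,4)=90+4·65=350 | T(7,5)=65+5·15=140 | T(7,6)=15+6·1=21 | T(7,7)=1+7·0=1
i=8: T(8,4)=301+4·350=1701 | T(8,5)=350+5·140=1050 | T(8,6)=140+6·21=266 | T(8,7)=21+7·1=28 | T(8,8)=1+8·0=1
i=9: T(9,5)=1701+5·1050=6951 | T(9,6)=1050+6·266=2646 | T(9,7)=266+7·28=462 | T(9,8)=28+8·1=36
Read S(9,5) = 6951, S(9,6) = 2646, S(9,7) = 462, S(9,8) = 36.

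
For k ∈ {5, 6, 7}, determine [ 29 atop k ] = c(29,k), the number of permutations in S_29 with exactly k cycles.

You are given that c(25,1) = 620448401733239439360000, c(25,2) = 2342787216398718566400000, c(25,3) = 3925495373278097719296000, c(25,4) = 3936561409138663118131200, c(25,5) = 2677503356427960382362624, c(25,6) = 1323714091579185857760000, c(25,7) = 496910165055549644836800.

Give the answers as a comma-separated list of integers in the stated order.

@26  (26,2):2342787216398718566400000·25+620448401733239439360000→59190128811701203599360000, (26,3):3925495373278097719296000·25+2342787216398718566400000→100480171548351161548800000, (26,4):3936561409138663118131200·25+3925495373278097719296000→102339530601744675672576000, (26,5):2677503356427960382362624·25+3936561409138663118131200→70874145319837672677196800, (26,6):1323714091579185857760000·25+2677503356427960382362624→35770355645907606826362624, (26,7):496910165055549644836800·25+1323714091579185857760000→13746468217967926978680000
@27  (27,3):100480171548351161548800000·26+59190128811701203599360000→2671674589068831403868160000, (27,4):102339530601744675672576000·26+100480171548351161548800000→2761307967193712729035776000, (27,5):70874145319837672677196800·26+102339530601744675672576000→1945067308917524165279692800, (27,6):35770355645907606826362624·26+70874145319837672677196800→1000903392113435450162625024, (27,7):13746468217967926978680000·26+35770355645907606826362624→393178529313073708272042624
@28  (28,4):2761307967193712729035776000·27+2671674589068831403868160000→77226989703299075087834112000, (28,5):1945067308917524165279692800·27+2761307967193712729035776000→55278125307966865191587481600, (28,6):1000903392113435450162625024·27+1945067308917524165279692800→28969458895980281319670568448, (28,7):393178529313073708272042624·27+1000903392113435450162625024→11616723683566425573507775872
@29  (29,5):55278125307966865191587481600·28+77226989703299075087834112000→1625014498326371300452283596800, (29,6):28969458895980281319670568448·28+55278125307966865191587481600→866422974395414742142363398144, (29,7):11616723683566425573507775872·28+28969458895980281319670568448→354237722035840197377888292864
Read c(29,5) = 1625014498326371300452283596800, c(29,6) = 866422974395414742142363398144, c(29,7) = 354237722035840197377888292864.

1625014498326371300452283596800, 866422974395414742142363398144, 354237722035840197377888292864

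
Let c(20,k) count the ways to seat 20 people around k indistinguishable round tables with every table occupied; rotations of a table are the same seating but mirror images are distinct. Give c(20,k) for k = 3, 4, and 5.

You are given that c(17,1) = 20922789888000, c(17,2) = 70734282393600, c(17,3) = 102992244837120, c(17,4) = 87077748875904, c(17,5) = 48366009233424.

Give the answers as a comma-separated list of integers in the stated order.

@18  (18,1):20922789888000·17+0→355687428096000, (18,2):70734282393600·17+20922789888000→1223405590579200, (18,3):102992244837120·17+70734282393600→1821602444624640, (18,4):87077748875904·17+102992244837120→1583313975727488, (18,5):48366009233424·17+87077748875904→909299905844112
@19  (19,2):1223405590579200·18+355687428096000→22376988058521600, (19,3):1821602444624640·18+1223405590579200→34012249593822720, (19,4):1583313975727488·18+1821602444624640→30321254007719424, (19,5):909299905844112·18+1583313975727488→17950712280921504
@20  (20,3):34012249593822720·19+22376988058521600→668609730341153280, (20,4):30321254007719424·19+34012249593822720→610116075740491776, (20,5):17950712280921504·19+30321254007719424→371384787345228000
Read c(20,3) = 668609730341153280, c(20,4) = 610116075740491776, c(20,5) = 371384787345228000.

668609730341153280, 610116075740491776, 371384787345228000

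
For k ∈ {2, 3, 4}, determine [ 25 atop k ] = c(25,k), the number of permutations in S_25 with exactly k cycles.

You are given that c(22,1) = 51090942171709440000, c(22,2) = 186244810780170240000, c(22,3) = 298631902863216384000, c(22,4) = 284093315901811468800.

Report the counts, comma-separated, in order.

2342787216398718566400000, 3925495373278097719296000, 3936561409138663118131200

@23  (23,1):51090942171709440000·22+0→1124000727777607680000, (23,2):186244810780170240000·22+51090942171709440000→4148476779335454720000, (23,3):298631902863216384000·22+186244810780170240000→6756146673770930688000, (23,4):284093315901811468800·22+298631902863216384000→6548684852703068697600
@24  (24,1):1124000727777607680000·23+0→25852016738884976640000, (24,2):4148476779335454720000·23+1124000727777607680000→96538966652493066240000, (24,3):6756146673770930688000·23+4148476779335454720000→159539850276066860544000, (24,4):6548684852703068697600·23+6756146673770930688000→157375898285941510732800
@25  (25,2):96538966652493066240000·24+25852016738884976640000→2342787216398718566400000, (25,3):159539850276066860544000·24+96538966652493066240000→3925495373278097719296000, (25,4):157375898285941510732800·24+159539850276066860544000→3936561409138663118131200
Read c(25,2) = 2342787216398718566400000, c(25,3) = 3925495373278097719296000, c(25,4) = 3936561409138663118131200.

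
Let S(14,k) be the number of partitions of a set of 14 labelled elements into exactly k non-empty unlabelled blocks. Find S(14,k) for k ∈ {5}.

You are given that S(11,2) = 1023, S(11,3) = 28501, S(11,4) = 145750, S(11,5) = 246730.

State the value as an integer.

40075035

row 12: T[12][3]=3·28501+1023=86526  T[12][4]=4·145750+28501=611501  T[12][5]=5·246730+145750=1379400
row 13: T[13][4]=4·611501+86526=2532530  T[13][5]=5·1379400+611501=7508501
row 14: T[14][5]=5·7508501+2532530=40075035
Read S(14,5) = 40075035.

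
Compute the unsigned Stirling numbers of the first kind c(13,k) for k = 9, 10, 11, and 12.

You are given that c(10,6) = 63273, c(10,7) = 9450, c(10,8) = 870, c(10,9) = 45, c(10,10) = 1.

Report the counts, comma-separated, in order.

749463, 55770, 2717, 78

[11] T[11,7]:10*9450+63273=157773 · T[11,8]:10*870+9450=18150 · T[11,9]:10*45+870=1320 · T[11,10]:10*1+45=55 · T[11,11]:10*0+1=1
[12] T[12,8]:11*18150+157773=357423 · T[12,9]:11*1320+18150=32670 · T[12,10]:11*55+1320=1925 · T[12,11]:11*1+55=66 · T[12,12]:11*0+1=1
[13] T[13,9]:12*32670+357423=749463 · T[13,10]:12*1925+32670=55770 · T[13,11]:12*66+1925=2717 · T[13,12]:12*1+66=78
Read c(13,9) = 749463, c(13,10) = 55770, c(13,11) = 2717, c(13,12) = 78.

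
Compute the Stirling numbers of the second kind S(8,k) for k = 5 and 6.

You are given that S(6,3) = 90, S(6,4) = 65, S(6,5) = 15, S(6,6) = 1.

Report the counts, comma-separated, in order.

1050, 266

row 7: T[7][4]=4·65+90=350  T[7][5]=5·15+65=140  T[7][6]=6·1+15=21
row 8: T[8][5]=5·140+350=1050  T[8][6]=6·21+140=266
Read S(8,5) = 1050, S(8,6) = 266.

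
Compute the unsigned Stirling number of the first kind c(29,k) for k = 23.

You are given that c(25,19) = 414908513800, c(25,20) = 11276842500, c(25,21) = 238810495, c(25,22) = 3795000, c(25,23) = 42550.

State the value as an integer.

2918785153245

i=26: T(26,20)=414908513800+25·11276842500=696829576300 | T(26,21)=11276842500+25·238810495=17247104875 | T(26,22)=238810495+25·3795000=333685495 | T(26,23)=3795000+25·42550=4858750
i=27: T(27,21)=696829576300+26·17247104875=1145254303050 | T(27,22)=17247104875+26·333685495=25922927745 | T(27,23)=333685495+26·4858750=460012995
i=28: T(28,22)=1145254303050+27·25922927745=1845173352165 | T(28,23)=25922927745+27·460012995=38343278610
i=29: T(29,23)=1845173352165+28·38343278610=2918785153245
Read c(29,23) = 2918785153245.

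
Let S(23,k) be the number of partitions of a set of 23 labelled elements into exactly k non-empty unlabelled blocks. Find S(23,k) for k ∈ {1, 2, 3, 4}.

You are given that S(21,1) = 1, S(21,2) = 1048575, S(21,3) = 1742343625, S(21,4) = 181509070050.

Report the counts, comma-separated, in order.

[22] T[22,1]:1*1+0=1 · T[22,2]:2*1048575+1=2097151 · T[22,3]:3*1742343625+1048575=5228079450 · T[22,4]:4*181509070050+1742343625=727778623825
[23] T[23,1]:1*1+0=1 · T[23,2]:2*2097151+1=4194303 · T[23,3]:3*5228079450+2097151=15686335501 · T[23,4]:4*727778623825+5228079450=2916342574750
Read S(23,1) = 1, S(23,2) = 4194303, S(23,3) = 15686335501, S(23,4) = 2916342574750.

1, 4194303, 15686335501, 2916342574750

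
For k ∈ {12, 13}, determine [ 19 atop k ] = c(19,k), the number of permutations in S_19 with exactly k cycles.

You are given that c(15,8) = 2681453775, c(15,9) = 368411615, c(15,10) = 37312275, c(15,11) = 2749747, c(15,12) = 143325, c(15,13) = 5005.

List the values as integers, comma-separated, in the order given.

i=16: T(16,9)=2681453775+15·368411615=8207628000 | T(16,10)=368411615+15·37312275=928095740 | T(16,11)=37312275+15·2749747=78558480 | T(16,12)=2749747+15·143325=4899622 | T(16,13)=143325+15·5005=218400
i=17: T(17,10)=8207628000+16·928095740=23057159840 | T(17,11)=928095740+16·78558480=2185031420 | T(17,12)=78558480+16·4899622=156952432 | T(17,13)=4899622+16·218400=8394022
i=18: T(18,11)=23057159840+17·2185031420=60202693980 | T(18,12)=2185031420+17·156952432=4853222764 | T(18,13)=156952432+17·8394022=299650806
i=19: T(19,12)=60202693980+18·4853222764=147560703732 | T(19,13)=4853222764+18·299650806=10246937272
Read c(19,12) = 147560703732, c(19,13) = 10246937272.

147560703732, 10246937272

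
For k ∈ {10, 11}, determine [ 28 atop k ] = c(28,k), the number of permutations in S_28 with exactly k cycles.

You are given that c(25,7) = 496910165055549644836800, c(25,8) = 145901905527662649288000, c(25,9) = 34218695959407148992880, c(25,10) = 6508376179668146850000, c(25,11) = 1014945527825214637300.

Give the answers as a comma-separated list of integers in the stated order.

195460557459107504515368560, 33819732719881270820297640

@26  (26,8):145901905527662649288000·25+496910165055549644836800→4144457803247115877036800, (26,9):34218695959407148992880·25+145901905527662649288000→1001369304512841374110000, (26,10):6508376179668146850000·25+34218695959407148992880→196928100451110820242880, (26,11):1014945527825214637300·25+6508376179668146850000→31882014375298512782500
@27  (27,9):1001369304512841374110000·26+4144457803247115877036800→30180059720580991603896800, (27,10):196928100451110820242880·26+1001369304512841374110000→6121499916241722700424880, (27,11):31882014375298512782500·26+196928100451110820242880→1025860474208872152587880
@28  (28,10):6121499916241722700424880·27+30180059720580991603896800→195460557459107504515368560, (28,11):1025860474208872152587880·27+6121499916241722700424880→33819732719881270820297640
Read c(28,10) = 195460557459107504515368560, c(28,11) = 33819732719881270820297640.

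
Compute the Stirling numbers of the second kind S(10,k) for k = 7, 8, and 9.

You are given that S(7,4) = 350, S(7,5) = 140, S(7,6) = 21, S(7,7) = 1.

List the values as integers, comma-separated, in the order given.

i=8: T(8,5)=350+5·140=1050 | T(8,6)=140+6·21=266 | T(8,7)=21+7·1=28 | T(8,8)=1+8·0=1
i=9: T(9,6)=1050+6·266=2646 | T(9,7)=266+7·28=462 | T(9,8)=28+8·1=36 | T(9,9)=1+9·0=1
i=10: T(10,7)=2646+7·462=5880 | T(10,8)=462+8·36=750 | T(10,9)=36+9·1=45
Read S(10,7) = 5880, S(10,8) = 750, S(10,9) = 45.

5880, 750, 45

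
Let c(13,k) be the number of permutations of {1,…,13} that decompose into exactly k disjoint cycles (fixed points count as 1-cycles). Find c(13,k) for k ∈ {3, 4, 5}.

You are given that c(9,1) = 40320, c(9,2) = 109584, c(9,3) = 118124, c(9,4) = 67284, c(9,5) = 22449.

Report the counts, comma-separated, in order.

r10: T_10,1=9×40320+0=362880; T_10,2=9×109584+40320=1026576; T_10,3=9×118124+109584=1172700; T_10,4=9×67284+118124=723680; T_10,5=9×22449+67284=269325
r11: T_11,1=10×362880+0=3628800; T_11,2=10×1026576+362880=10628640; T_11,3=10×1172700+1026576=12753576; T_11,4=10×723680+1172700=8409500; T_11,5=10×269325+723680=3416930
r12: T_12,2=11×10628640+3628800=120543840; T_12,3=11×12753576+10628640=150917976; T_12,4=11×8409500+12753576=105258076; T_12,5=11×3416930+8409500=45995730
r13: T_13,3=12×150917976+120543840=1931559552; T_13,4=12×105258076+150917976=1414014888; T_13,5=12×45995730+105258076=657206836
Read c(13,3) = 1931559552, c(13,4) = 1414014888, c(13,5) = 657206836.

1931559552, 1414014888, 657206836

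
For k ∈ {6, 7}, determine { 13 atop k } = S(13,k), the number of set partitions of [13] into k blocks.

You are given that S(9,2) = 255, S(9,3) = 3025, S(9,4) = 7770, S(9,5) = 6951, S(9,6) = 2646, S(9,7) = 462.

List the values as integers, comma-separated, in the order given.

9321312, 5715424

r10: T_10,3=3×3025+255=9330; T_10,4=4×7770+3025=34105; T_10,5=5×6951+7770=42525; T_10,6=6×2646+6951=22827; T_10,7=7×462+2646=5880
r11: T_11,4=4×34105+9330=145750; T_11,5=5×42525+34105=246730; T_11,6=6×22827+42525=179487; T_11,7=7×5880+22827=63987
r12: T_12,5=5×246730+145750=1379400; T_12,6=6×179487+246730=1323652; T_12,7=7×63987+179487=627396
r13: T_13,6=6×1323652+1379400=9321312; T_13,7=7×627396+1323652=5715424
Read S(13,6) = 9321312, S(13,7) = 5715424.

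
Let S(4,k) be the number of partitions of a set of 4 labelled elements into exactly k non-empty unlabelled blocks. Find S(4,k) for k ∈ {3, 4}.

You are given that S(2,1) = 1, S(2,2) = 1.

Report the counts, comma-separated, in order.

[3] T[3,2]:2*1+1=3 · T[3,3]:3*0+1=1
[4] T[4,3]:3*1+3=6 · T[4,4]:4*0+1=1
Read S(4,3) = 6, S(4,4) = 1.

6, 1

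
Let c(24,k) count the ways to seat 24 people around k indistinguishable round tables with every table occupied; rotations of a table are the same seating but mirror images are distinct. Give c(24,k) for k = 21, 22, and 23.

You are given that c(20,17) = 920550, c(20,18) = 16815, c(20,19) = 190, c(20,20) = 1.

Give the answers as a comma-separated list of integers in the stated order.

@21  (21,18):16815·20+920550→1256850, (21,19):190·20+16815→20615, (21,20):1·20+190→210, (21,21):0·20+1→1
@22  (22,19):20615·21+1256850→1689765, (22,20):210·21+20615→25025, (22,21):1·21+210→231, (22,22):0·21+1→1
@23  (23,20):25025·22+1689765→2240315, (23,21):231·22+25025→30107, (23,22):1·22+231→253, (23,23):0·22+1→1
@24  (24,21):30107·23+2240315→2932776, (24,22):253·23+30107→35926, (24,23):1·23+253→276
Read c(24,21) = 2932776, c(24,22) = 35926, c(24,23) = 276.

2932776, 35926, 276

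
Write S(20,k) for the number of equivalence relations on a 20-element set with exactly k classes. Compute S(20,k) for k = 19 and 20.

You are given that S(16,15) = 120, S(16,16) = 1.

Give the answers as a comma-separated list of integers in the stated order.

i=17: T(17,16)=120+16·1=136 | T(17,17)=1+17·0=1
i=18: T(18,17)=136+17·1=153 | T(18,18)=1+18·0=1
i=19: T(19,18)=153+18·1=171 | T(19,19)=1+19·0=1
i=20: T(20,19)=171+19·1=190 | T(20,20)=1+20·0=1
Read S(20,19) = 190, S(20,20) = 1.

190, 1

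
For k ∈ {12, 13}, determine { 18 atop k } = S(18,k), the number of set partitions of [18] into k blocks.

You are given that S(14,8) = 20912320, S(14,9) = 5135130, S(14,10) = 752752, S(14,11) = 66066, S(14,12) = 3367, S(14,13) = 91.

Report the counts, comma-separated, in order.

1256328866, 125854638

i=15: T(15,9)=20912320+9·5135130=67128490 | T(15,10)=5135130+10·752752=12662650 | T(15,11)=752752+11·66066=1479478 | T(15,12)=66066+12·3367=106470 | T(15,13)=3367+13·91=4550
i=16: T(16,10)=67128490+10·12662650=193754990 | T(16,11)=12662650+11·1479478=28936908 | T(16,12)=1479478+12·106470=2757118 | T(16,13)=106470+13·4550=165620
i=17: T(17,11)=193754990+11·28936908=512060978 | T(17,12)=28936908+12·2757118=62022324 | T(17,13)=2757118+13·165620=4910178
i=18: T(18,12)=512060978+12·62022324=1256328866 | T(18,13)=62022324+13·4910178=125854638
Read S(18,12) = 1256328866, S(18,13) = 125854638.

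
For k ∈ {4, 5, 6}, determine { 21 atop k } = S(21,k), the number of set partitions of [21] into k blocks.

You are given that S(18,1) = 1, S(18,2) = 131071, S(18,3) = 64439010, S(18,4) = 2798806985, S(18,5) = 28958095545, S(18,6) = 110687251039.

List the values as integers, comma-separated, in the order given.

181509070050, 3791262568401, 26585679462804

r19: T_19,2=2×131071+1=262143; T_19,3=3×64439010+131071=193448101; T_19,4=4×2798806985+64439010=11259666950; T_19,5=5×28958095545+2798806985=147589284710; T_19,6=6×110687251039+28958095545=693081601779
r20: T_20,3=3×193448101+262143=580606446; T_20,4=4×11259666950+193448101=45232115901; T_20,5=5×147589284710+11259666950=749206090500; T_20,6=6×693081601779+147589284710=4306078895384
r21: T_21,4=4×45232115901+580606446=181509070050; T_21,5=5×749206090500+45232115901=3791262568401; T_21,6=6×4306078895384+749206090500=26585679462804
Read S(21,4) = 181509070050, S(21,5) = 3791262568401, S(21,6) = 26585679462804.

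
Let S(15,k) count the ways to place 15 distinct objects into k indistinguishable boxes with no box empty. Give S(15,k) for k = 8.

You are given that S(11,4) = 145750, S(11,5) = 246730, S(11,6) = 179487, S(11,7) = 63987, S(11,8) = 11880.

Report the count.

@12  (12,5):246730·5+145750→1379400, (12,6):179487·6+246730→1323652, (12,7):63987·7+179487→627396, (12,8):11880·8+63987→159027
@13  (13,6):1323652·6+1379400→9321312, (13,7):627396·7+1323652→5715424, (13,8):159027·8+627396→1899612
@14  (14,7):5715424·7+9321312→49329280, (14,8):1899612·8+5715424→20912320
@15  (15,8):20912320·8+49329280→216627840
Read S(15,8) = 216627840.

216627840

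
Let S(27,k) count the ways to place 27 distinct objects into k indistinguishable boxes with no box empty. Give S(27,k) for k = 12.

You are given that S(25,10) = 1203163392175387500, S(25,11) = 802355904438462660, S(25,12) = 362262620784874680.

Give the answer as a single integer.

r26: T_26,11=11×802355904438462660+1203163392175387500=10029078340998476760; T_26,12=12×362262620784874680+802355904438462660=5149507353856958820
r27: T_27,12=12×5149507353856958820+10029078340998476760=71823166587281982600
Read S(27,12) = 71823166587281982600.

71823166587281982600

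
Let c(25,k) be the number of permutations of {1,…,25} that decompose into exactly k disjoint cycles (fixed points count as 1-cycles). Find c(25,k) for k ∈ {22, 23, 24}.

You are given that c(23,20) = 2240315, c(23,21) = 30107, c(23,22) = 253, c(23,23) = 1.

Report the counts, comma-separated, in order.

3795000, 42550, 300

@24  (24,21):30107·23+2240315→2932776, (24,22):253·23+30107→35926, (24,23):1·23+253→276, (24,24):0·23+1→1
@25  (25,22):35926·24+2932776→3795000, (25,23):276·24+35926→42550, (25,24):1·24+276→300
Read c(25,22) = 3795000, c(25,23) = 42550, c(25,24) = 300.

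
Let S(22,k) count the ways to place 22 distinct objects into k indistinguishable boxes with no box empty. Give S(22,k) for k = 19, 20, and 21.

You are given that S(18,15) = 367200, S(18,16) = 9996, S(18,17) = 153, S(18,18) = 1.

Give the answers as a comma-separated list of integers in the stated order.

@19  (19,16):9996·16+367200→527136, (19,17):153·17+9996→12597, (19,18):1·18+153→171, (19,19):0·19+1→1
@20  (20,17):12597·17+527136→741285, (20,18):171·18+12597→15675, (20,19):1·19+171→190, (20,20):0·20+1→1
@21  (21,18):15675·18+741285→1023435, (21,19):190·19+15675→19285, (21,20):1·20+190→210, (21,21):0·21+1→1
@22  (22,19):19285·19+1023435→1389850, (22,20):210·20+19285→23485, (22,21):1·21+210→231
Read S(22,19) = 1389850, S(22,20) = 23485, S(22,21) = 231.

1389850, 23485, 231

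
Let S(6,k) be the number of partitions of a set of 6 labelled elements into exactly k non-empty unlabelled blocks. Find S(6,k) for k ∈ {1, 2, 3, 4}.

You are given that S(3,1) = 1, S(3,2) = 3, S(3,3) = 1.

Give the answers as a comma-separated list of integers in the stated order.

1, 31, 90, 65

r4: T_4,1=1×1+0=1; T_4,2=2×3+1=7; T_4,3=3×1+3=6; T_4,4=4×0+1=1
r5: T_5,1=1×1+0=1; T_5,2=2×7+1=15; T_5,3=3×6+7=25; T_5,4=4×1+6=10
r6: T_6,1=1×1+0=1; T_6,2=2×15+1=31; T_6,3=3×25+15=90; T_6,4=4×10+25=65
Read S(6,1) = 1, S(6,2) = 31, S(6,3) = 90, S(6,4) = 65.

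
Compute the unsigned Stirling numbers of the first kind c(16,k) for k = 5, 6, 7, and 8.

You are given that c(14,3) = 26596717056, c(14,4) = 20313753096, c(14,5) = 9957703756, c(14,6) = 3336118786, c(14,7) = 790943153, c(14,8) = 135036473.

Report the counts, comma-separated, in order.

2706813345600, 1009672107080, 272803210680, 54631129553

r15: T_15,4=14×20313753096+26596717056=310989260400; T_15,5=14×9957703756+20313753096=159721605680; T_15,6=14×3336118786+9957703756=56663366760; T_15,7=14×790943153+3336118786=14409322928; T_15,8=14×135036473+790943153=2681453775
r16: T_16,5=15×159721605680+310989260400=2706813345600; T_16,6=15×56663366760+159721605680=1009672107080; T_16,7=15×14409322928+56663366760=272803210680; T_16,8=15×2681453775+14409322928=54631129553
Read c(16,5) = 2706813345600, c(16,6) = 1009672107080, c(16,7) = 272803210680, c(16,8) = 54631129553.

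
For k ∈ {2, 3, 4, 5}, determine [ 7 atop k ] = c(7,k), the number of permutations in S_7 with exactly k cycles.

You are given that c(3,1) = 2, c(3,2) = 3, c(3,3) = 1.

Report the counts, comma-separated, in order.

1764, 1624, 735, 175

row 4: T[4][1]=3·2+0=6  T[4][2]=3·3+2=11  T[4][3]=3·1+3=6  T[4][4]=3·0+1=1
row 5: T[5][1]=4·6+0=24  T[5][2]=4·11+6=50  T[5][3]=4·6+11=35  T[5][4]=4·1+6=10  T[5][5]=4·0+1=1
row 6: T[6][1]=5·24+0=120  T[6][2]=5·50+24=274  T[6][3]=5·35+50=225  T[6][4]=5·10+35=85  T[6][5]=5·1+10=15
row 7: T[7][2]=6·274+120=1764  T[7][3]=6·225+274=1624  T[7][4]=6·85+225=735  T[7][5]=6·15+85=175
Read c(7,2) = 1764, c(7,3) = 1624, c(7,4) = 735, c(7,5) = 175.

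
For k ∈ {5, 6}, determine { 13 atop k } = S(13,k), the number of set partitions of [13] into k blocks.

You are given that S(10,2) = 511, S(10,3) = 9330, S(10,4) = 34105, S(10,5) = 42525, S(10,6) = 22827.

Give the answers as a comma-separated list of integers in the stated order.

r11: T_11,3=3×9330+511=28501; T_11,4=4×34105+9330=145750; T_11,5=5×42525+34105=246730; T_11,6=6×22827+42525=179487
r12: T_12,4=4×145750+28501=611501; T_12,5=5×246730+145750=1379400; T_12,6=6×179487+246730=1323652
r13: T_13,5=5×1379400+611501=7508501; T_13,6=6×1323652+1379400=9321312
Read S(13,5) = 7508501, S(13,6) = 9321312.

7508501, 9321312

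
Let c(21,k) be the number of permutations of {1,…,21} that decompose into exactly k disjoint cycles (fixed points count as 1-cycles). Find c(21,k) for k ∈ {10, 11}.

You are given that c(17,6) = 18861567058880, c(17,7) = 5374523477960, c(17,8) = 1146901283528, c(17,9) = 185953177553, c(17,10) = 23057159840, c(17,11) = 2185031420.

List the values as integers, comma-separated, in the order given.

10142299865511450, 1307535010540395

r18: T_18,7=17×5374523477960+18861567058880=110228466184200; T_18,8=17×1146901283528+5374523477960=24871845297936; T_18,9=17×185953177553+1146901283528=4308105301929; T_18,10=17×23057159840+185953177553=577924894833; T_18,11=17×2185031420+23057159840=60202693980
r19: T_19,8=18×24871845297936+110228466184200=557921681547048; T_19,9=18×4308105301929+24871845297936=102417740732658; T_19,10=18×577924894833+4308105301929=14710753408923; T_19,11=18×60202693980+577924894833=1661573386473
r20: T_20,9=19×102417740732658+557921681547048=2503858755467550; T_20,10=19×14710753408923+102417740732658=381922055502195; T_20,11=19×1661573386473+14710753408923=46280647751910
r21: T_21,10=20×381922055502195+2503858755467550=10142299865511450; T_21,11=20×46280647751910+381922055502195=1307535010540395
Read c(21,10) = 10142299865511450, c(21,11) = 1307535010540395.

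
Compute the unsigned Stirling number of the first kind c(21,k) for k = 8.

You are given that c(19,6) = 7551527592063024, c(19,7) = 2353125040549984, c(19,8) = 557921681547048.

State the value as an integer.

311333643161390640

[20] T[20,7]:19*2353125040549984+7551527592063024=52260903362512720 · T[20,8]:19*557921681547048+2353125040549984=12953636989943896
[21] T[21,8]:20*12953636989943896+52260903362512720=311333643161390640
Read c(21,8) = 311333643161390640.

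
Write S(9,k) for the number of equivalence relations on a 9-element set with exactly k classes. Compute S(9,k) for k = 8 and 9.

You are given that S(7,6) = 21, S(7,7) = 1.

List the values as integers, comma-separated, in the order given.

r8: T_8,7=7×1+21=28; T_8,8=8×0+1=1
r9: T_9,8=8×1+28=36; T_9,9=9×0+1=1
Read S(9,8) = 36, S(9,9) = 1.

36, 1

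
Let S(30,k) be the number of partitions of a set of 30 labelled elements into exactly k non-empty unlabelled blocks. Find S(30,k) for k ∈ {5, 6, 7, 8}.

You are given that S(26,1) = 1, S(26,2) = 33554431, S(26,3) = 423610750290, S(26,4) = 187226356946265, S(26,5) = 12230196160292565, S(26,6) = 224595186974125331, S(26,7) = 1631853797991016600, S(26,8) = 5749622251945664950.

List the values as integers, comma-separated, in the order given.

7713000216608565075, 299310102746948685757, 4168916722553086402080, 26383018684048108297800

@27  (27,2):33554431·2+1→67108863, (27,3):423610750290·3+33554431→1270865805301, (27,4):187226356946265·4+423610750290→749329038535350, (27,5):12230196160292565·5+187226356946265→61338207158409090, (27,6):224595186974125331·6+12230196160292565→1359801318005044551, (27,7):1631853797991016600·7+224595186974125331→11647571772911241531, (27,8):5749622251945664950·8+1631853797991016600→47628831813556336200
@28  (28,3):1270865805301·3+67108863→3812664524766, (28,4):749329038535350·4+1270865805301→2998587019946701, (28,5):61338207158409090·5+749329038535350→307440364830580800, (28,6):1359801318005044551·6+61338207158409090→8220146115188676396, (28,7):11647571772911241531·7+1359801318005044551→82892803728383735268, (28,8):47628831813556336200·8+11647571772911241531→392678226281361931131
@29  (29,4):2998587019946701·4+3812664524766→11998160744311570, (29,5):307440364830580800·5+2998587019946701→1540200411172850701, (29,6):8220146115188676396·6+307440364830580800→49628317055962639176, (29,7):82892803728383735268·7+8220146115188676396→588469772213874823272, (29,8):392678226281361931131·8+82892803728383735268→3224318613979279184316
@30  (30,5):1540200411172850701·5+11998160744311570→7713000216608565075, (30,6):49628317055962639176·6+1540200411172850701→299310102746948685757, (30,7):588469772213874823272·7+49628317055962639176→4168916722553086402080, (30,8):3224318613979279184316·8+588469772213874823272→26383018684048108297800
Read S(30,5) = 7713000216608565075, S(30,6) = 299310102746948685757, S(30,7) = 4168916722553086402080, S(30,8) = 26383018684048108297800.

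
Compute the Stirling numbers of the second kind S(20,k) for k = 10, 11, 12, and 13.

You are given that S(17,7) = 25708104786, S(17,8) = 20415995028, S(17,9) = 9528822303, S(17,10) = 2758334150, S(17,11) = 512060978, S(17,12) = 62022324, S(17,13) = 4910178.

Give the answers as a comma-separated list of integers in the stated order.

@18  (18,8):20415995028·8+25708104786→189036065010, (18,9):9528822303·9+20415995028→106175395755, (18,10):2758334150·10+9528822303→37112163803, (18,11):512060978·11+2758334150→8391004908, (18,12):62022324·12+512060978→1256328866, (18,13):4910178·13+62022324→125854638
@19  (19,9):106175395755·9+189036065010→1144614626805, (19,10):37112163803·10+106175395755→477297033785, (19,11):8391004908·11+37112163803→129413217791, (19,12):1256328866·12+8391004908→23466951300, (19,13):125854638·13+1256328866→2892439160
@20  (20,10):477297033785·10+1144614626805→5917584964655, (20,11):129413217791·11+477297033785→1900842429486, (20,12):23466951300·12+129413217791→411016633391, (20,13):2892439160·13+23466951300→61068660380
Read S(20,10) = 5917584964655, S(20,11) = 1900842429486, S(20,12) = 411016633391, S(20,13) = 61068660380.

5917584964655, 1900842429486, 411016633391, 61068660380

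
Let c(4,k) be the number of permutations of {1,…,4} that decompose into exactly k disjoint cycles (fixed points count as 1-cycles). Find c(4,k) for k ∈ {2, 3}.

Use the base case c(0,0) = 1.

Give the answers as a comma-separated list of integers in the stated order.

i=1: T(1,1)=1+0·0=1
i=2: T(2,1)=0+1·1=1 | T(2,2)=1+1·0=1
i=3: T(3,1)=0+2·1=2 | T(3,2)=1+2·1=3 | T(3,3)=1+2·0=1
i=4: T(4,2)=2+3·3=11 | T(4,3)=3+3·1=6
Read c(4,2) = 11, c(4,3) = 6.

11, 6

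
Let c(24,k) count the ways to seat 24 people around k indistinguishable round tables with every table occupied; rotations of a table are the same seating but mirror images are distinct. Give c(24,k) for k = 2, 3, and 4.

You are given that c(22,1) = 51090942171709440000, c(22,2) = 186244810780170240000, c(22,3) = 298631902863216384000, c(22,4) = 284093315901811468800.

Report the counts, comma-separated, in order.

96538966652493066240000, 159539850276066860544000, 157375898285941510732800

i=23: T(23,1)=0+22·51090942171709440000=1124000727777607680000 | T(23,2)=51090942171709440000+22·186244810780170240000=4148476779335454720000 | T(23,3)=186244810780170240000+22·298631902863216384000=6756146673770930688000 | T(23,4)=298631902863216384000+22·284093315901811468800=6548684852703068697600
i=24: T(24,2)=1124000727777607680000+23·4148476779335454720000=96538966652493066240000 | T(24,3)=4148476779335454720000+23·6756146673770930688000=159539850276066860544000 | T(24,4)=6756146673770930688000+23·6548684852703068697600=157375898285941510732800
Read c(24,2) = 96538966652493066240000, c(24,3) = 159539850276066860544000, c(24,4) = 157375898285941510732800.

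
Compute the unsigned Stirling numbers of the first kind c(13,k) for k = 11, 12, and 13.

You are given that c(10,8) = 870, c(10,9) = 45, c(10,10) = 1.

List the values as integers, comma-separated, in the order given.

[11] T[11,9]:10*45+870=1320 · T[11,10]:10*1+45=55 · T[11,11]:10*0+1=1
[12] T[12,10]:11*55+1320=1925 · T[12,11]:11*1+55=66 · T[12,12]:11*0+1=1
[13] T[13,11]:12*66+1925=2717 · T[13,12]:12*1+66=78 · T[13,13]:12*0+1=1
Read c(13,11) = 2717, c(13,12) = 78, c(13,13) = 1.

2717, 78, 1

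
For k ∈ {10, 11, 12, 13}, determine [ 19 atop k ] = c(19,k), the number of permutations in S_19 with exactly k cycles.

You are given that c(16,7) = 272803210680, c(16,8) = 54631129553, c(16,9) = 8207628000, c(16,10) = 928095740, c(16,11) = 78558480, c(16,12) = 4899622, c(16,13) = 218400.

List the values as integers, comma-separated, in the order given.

14710753408923, 1661573386473, 147560703732, 10246937272

r17: T_17,8=16×54631129553+272803210680=1146901283528; T_17,9=16×8207628000+54631129553=185953177553; T_17,10=16×928095740+8207628000=23057159840; T_17,11=16×78558480+928095740=2185031420; T_17,12=16×4899622+78558480=156952432; T_17,13=16×218400+4899622=8394022
r18: T_18,9=17×185953177553+1146901283528=4308105301929; T_18,10=17×23057159840+185953177553=577924894833; T_18,11=17×2185031420+23057159840=60202693980; T_18,12=17×156952432+2185031420=4853222764; T_18,13=17×8394022+156952432=299650806
r19: T_19,10=18×577924894833+4308105301929=14710753408923; T_19,11=18×60202693980+577924894833=1661573386473; T_19,12=18×4853222764+60202693980=147560703732; T_19,13=18×299650806+4853222764=10246937272
Read c(19,10) = 14710753408923, c(19,11) = 1661573386473, c(19,12) = 147560703732, c(19,13) = 10246937272.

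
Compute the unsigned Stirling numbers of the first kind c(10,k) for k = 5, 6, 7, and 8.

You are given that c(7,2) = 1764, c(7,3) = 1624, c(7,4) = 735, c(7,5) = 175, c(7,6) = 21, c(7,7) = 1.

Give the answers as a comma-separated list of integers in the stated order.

269325, 63273, 9450, 870

i=8: T(8,3)=1764+7·1624=13132 | T(8,4)=1624+7·735=6769 | T(8,5)=735+7·175=1960 | T(8,6)=175+7·21=322 | T(8,7)=21+7·1=28 | T(8,8)=1+7·0=1
i=9: T(9,4)=13132+8·6769=67284 | T(9,5)=6769+8·1960=22449 | T(9,6)=1960+8·322=4536 | T(9,7)=322+8·28=546 | T(9,8)=28+8·1=36
i=10: T(10,5)=67284+9·22449=269325 | T(10,6)=22449+9·4536=63273 | T(10,7)=4536+9·546=9450 | T(10,8)=546+9·36=870
Read c(10,5) = 269325, c(10,6) = 63273, c(10,7) = 9450, c(10,8) = 870.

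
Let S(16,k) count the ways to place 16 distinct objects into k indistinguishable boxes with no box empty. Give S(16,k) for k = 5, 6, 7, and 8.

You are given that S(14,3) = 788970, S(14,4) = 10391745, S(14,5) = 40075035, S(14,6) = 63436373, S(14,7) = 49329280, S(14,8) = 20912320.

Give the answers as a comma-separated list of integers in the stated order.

1096190550, 2734926558, 3281882604, 2141764053

[15] T[15,4]:4*10391745+788970=42355950 · T[15,5]:5*40075035+10391745=210766920 · T[15,6]:6*63436373+40075035=420693273 · T[15,7]:7*49329280+63436373=408741333 · T[15,8]:8*20912320+49329280=216627840
[16] T[16,5]:5*210766920+42355950=1096190550 · T[16,6]:6*420693273+210766920=2734926558 · T[16,7]:7*408741333+420693273=3281882604 · T[16,8]:8*216627840+408741333=2141764053
Read S(16,5) = 1096190550, S(16,6) = 2734926558, S(16,7) = 3281882604, S(16,8) = 2141764053.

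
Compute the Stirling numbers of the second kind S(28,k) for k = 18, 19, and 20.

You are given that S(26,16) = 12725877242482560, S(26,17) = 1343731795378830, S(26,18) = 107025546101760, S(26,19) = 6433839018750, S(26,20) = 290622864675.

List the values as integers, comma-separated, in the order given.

[27] T[27,17]:17*1343731795378830+12725877242482560=35569317763922670 · T[27,18]:18*107025546101760+1343731795378830=3270191625210510 · T[27,19]:19*6433839018750+107025546101760=229268487458010 · T[27,20]:20*290622864675+6433839018750=12246296312250
[28] T[28,18]:18*3270191625210510+35569317763922670=94432767017711850 · T[28,19]:19*229268487458010+3270191625210510=7626292886912700 · T[28,20]:20*12246296312250+229268487458010=474194413703010
Read S(28,18) = 94432767017711850, S(28,19) = 7626292886912700, S(28,20) = 474194413703010.

94432767017711850, 7626292886912700, 474194413703010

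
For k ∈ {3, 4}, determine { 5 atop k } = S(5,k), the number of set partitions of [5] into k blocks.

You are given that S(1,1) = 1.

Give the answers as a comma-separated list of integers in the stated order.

[2] T[2,1]:1*1+0=1 · T[2,2]:2*0+1=1
[3] T[3,1]:1*1+0=1 · T[3,2]:2*1+1=3 · T[3,3]:3*0+1=1
[4] T[4,2]:2*3+1=7 · T[4,3]:3*1+3=6 · T[4,4]:4*0+1=1
[5] T[5,3]:3*6+7=25 · T[5,4]:4*1+6=10
Read S(5,3) = 25, S(5,4) = 10.

25, 10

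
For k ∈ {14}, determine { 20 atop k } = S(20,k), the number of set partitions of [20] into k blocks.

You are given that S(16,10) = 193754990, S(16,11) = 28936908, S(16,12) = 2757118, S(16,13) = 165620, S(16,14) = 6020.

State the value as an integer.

6302524580

i=17: T(17,11)=193754990+11·28936908=512060978 | T(17,12)=28936908+12·2757118=62022324 | T(17,13)=2757118+13·165620=4910178 | T(17,14)=165620+14·6020=249900
i=18: T(18,12)=512060978+12·62022324=1256328866 | T(18,13)=62022324+13·4910178=125854638 | T(18,14)=4910178+14·249900=8408778
i=19: T(19,13)=1256328866+13·125854638=2892439160 | T(19,14)=125854638+14·8408778=243577530
i=20: T(20,14)=2892439160+14·243577530=6302524580
Read S(20,14) = 6302524580.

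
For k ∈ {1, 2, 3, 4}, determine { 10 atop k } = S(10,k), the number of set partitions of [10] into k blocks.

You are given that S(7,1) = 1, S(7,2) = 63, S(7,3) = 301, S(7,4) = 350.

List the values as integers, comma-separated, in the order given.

1, 511, 9330, 34105

i=8: T(8,1)=0+1·1=1 | T(8,2)=1+2·63=127 | T(8,3)=63+3·301=966 | T(8,4)=301+4·350=1701
i=9: T(9,1)=0+1·1=1 | T(9,2)=1+2·127=255 | T(9,3)=127+3·966=3025 | T(9,4)=966+4·1701=7770
i=10: T(10,1)=0+1·1=1 | T(10,2)=1+2·255=511 | T(10,3)=255+3·3025=9330 | T(10,4)=3025+4·7770=34105
Read S(10,1) = 1, S(10,2) = 511, S(10,3) = 9330, S(10,4) = 34105.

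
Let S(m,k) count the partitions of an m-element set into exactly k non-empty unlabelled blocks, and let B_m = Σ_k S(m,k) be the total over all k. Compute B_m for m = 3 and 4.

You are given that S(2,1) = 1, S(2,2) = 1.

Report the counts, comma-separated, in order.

5, 15

[3] T[3,1]:1*1+0=1 · T[3,2]:2*1+1=3 · T[3,3]:3*0+1=1
[4] T[4,1]:1*1+0=1 · T[4,2]:2*3+1=7 · T[4,3]:3*1+3=6 · T[4,4]:4*0+1=1
B_3 = ΣS(3,k) = 1+3+1 = 5
B_4 = ΣS(4,k) = 1+7+6+1 = 15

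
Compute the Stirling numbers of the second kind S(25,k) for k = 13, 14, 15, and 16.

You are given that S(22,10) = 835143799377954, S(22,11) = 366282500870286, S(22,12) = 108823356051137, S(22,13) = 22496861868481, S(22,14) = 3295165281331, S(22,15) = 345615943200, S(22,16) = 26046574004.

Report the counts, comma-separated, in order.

@23  (23,11):366282500870286·11+835143799377954→4864251308951100, (23,12):108823356051137·12+366282500870286→1672162773483930, (23,13):22496861868481·13+108823356051137→401282560341390, (23,14):3295165281331·14+22496861868481→68629175807115, (23,15):345615943200·15+3295165281331→8479404429331, (23,16):26046574004·16+345615943200→762361127264
@24  (24,12):1672162773483930·12+4864251308951100→24930204590758260, (24,13):401282560341390·13+1672162773483930→6888836057922000, (24,14):68629175807115·14+401282560341390→1362091021641000, (24,15):8479404429331·15+68629175807115→195820242247080, (24,16):762361127264·16+8479404429331→20677182465555
@25  (25,13):6888836057922000·13+24930204590758260→114485073343744260, (25,14):1362091021641000·14+6888836057922000→25958110360896000, (25,15):195820242247080·15+1362091021641000→4299394655347200, (25,16):20677182465555·16+195820242247080→526655161695960
Read S(25,13) = 114485073343744260, S(25,14) = 25958110360896000, S(25,15) = 4299394655347200, S(25,16) = 526655161695960.

114485073343744260, 25958110360896000, 4299394655347200, 526655161695960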